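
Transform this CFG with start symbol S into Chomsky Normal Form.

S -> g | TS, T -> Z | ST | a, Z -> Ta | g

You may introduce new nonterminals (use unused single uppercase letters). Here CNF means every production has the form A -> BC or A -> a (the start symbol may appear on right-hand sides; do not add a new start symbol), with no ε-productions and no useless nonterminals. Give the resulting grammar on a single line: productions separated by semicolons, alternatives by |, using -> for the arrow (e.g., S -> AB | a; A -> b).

No ε-productions.
After unit-elimination: S -> g | TS; T -> a | g | ST | Ta; Z -> g | Ta.
TERM: introduce A -> a and substitute in every rule of length ≥2.
Drop unreachable/unproductive: Z.

S -> g | TS; A -> a; T -> a | g | ST | TA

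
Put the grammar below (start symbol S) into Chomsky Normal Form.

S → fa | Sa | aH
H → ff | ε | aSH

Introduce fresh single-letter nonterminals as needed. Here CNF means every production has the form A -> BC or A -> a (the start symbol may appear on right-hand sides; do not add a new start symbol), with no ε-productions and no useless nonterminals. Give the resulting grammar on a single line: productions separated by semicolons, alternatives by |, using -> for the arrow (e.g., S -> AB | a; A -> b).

S -> a | AH | BA | SA; A -> a; B -> f; C -> SH; H -> AC | AS | BB

Nullable: {H}; after ε-elimination: S -> a | Sa | aH | fa; H -> aS | ff | aSH.
No unit productions to eliminate.
TERM: introduce A -> a, B -> f and substitute in every rule of length ≥2.
BIN: H -> ASH becomes H -> AC, C -> SH.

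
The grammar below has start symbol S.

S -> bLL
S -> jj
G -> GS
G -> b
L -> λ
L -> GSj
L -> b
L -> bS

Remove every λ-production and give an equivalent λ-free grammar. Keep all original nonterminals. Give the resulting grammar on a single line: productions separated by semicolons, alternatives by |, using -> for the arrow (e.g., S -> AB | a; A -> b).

S -> b | bL | jj | bLL; G -> b | GS; L -> b | bS | GSj

Nullable set: {L}.
S -> bLL: L, L nullable, giving b | bL | bLL.
Drop L -> λ.
Unchanged (no nullable symbols): S -> jj; G -> GS; G -> b; L -> GSj; L -> b; L -> bS.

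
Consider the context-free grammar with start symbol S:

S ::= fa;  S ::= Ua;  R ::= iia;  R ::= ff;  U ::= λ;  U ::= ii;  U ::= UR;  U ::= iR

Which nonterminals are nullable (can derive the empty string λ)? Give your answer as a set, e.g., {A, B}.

{U}

Directly nullable (have an ε-rule): {U}.
Not nullable: R, S — each has a terminal in every rule's right-hand side or depends on a non-nullable symbol.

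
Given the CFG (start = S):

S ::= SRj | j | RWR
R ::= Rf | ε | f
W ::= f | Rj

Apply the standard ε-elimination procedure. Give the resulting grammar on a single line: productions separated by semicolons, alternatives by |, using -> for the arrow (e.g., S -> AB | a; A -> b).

Nullable set: {R}.
S -> RWR: R, R nullable, giving RW | RWR | W | WR.
S -> SRj: R nullable, giving SRj | Sj.
Drop R -> ε.
R -> Rf: R nullable, giving Rf | f.
W -> Rj: R nullable, giving Rj | j.
Unchanged (no nullable symbols): S -> j; R -> f; W -> f.

S -> W | j | RW | Sj | WR | RWR | SRj; R -> f | Rf; W -> f | j | Rj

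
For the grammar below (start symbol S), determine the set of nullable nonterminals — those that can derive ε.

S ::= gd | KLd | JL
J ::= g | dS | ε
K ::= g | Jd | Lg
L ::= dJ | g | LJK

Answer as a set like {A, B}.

{J}

Directly nullable (have an ε-rule): {J}.
Not nullable: K, L, S — each has a terminal in every rule's right-hand side or depends on a non-nullable symbol.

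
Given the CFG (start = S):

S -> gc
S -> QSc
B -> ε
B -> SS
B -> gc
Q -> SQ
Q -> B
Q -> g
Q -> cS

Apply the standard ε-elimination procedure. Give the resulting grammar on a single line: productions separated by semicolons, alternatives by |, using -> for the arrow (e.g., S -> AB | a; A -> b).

Nullable set: {B, Q}.
S -> QSc: Q nullable, giving QSc | Sc.
Drop B -> ε.
Q -> B: B nullable, giving B.
Q -> SQ: Q nullable, giving S | SQ.
Unchanged (no nullable symbols): S -> gc; B -> SS; B -> gc; Q -> cS; Q -> g.

S -> Sc | gc | QSc; B -> SS | gc; Q -> B | S | g | SQ | cS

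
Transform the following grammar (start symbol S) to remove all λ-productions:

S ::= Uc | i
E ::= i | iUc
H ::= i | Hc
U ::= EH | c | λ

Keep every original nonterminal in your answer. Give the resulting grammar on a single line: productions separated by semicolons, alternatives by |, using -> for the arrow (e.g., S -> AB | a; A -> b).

S -> c | i | Uc; E -> i | ic | iUc; H -> i | Hc; U -> c | EH

Nullable set: {U}.
S -> Uc: U nullable, giving Uc | c.
E -> iUc: U nullable, giving iUc | ic.
Drop U -> λ.
Unchanged (no nullable symbols): S -> i; E -> i; H -> Hc; H -> i; U -> EH; U -> c.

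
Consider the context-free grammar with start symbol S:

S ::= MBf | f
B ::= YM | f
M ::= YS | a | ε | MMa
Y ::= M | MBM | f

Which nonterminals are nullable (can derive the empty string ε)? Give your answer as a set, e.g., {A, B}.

{B, M, Y}

Directly nullable (have an ε-rule): {M}.
Y is nullable via Y -> M (every symbol on the right is already known nullable).
B is nullable via B -> YM (every symbol on the right is already known nullable).
Not nullable: S — each has a terminal in every rule's right-hand side or depends on a non-nullable symbol.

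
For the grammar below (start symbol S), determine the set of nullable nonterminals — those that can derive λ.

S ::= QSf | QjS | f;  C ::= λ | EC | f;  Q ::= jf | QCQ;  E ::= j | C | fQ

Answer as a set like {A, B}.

Directly nullable (have an ε-rule): {C}.
E is nullable via E -> C (every symbol on the right is already known nullable).
Not nullable: Q, S — each has a terminal in every rule's right-hand side or depends on a non-nullable symbol.

{C, E}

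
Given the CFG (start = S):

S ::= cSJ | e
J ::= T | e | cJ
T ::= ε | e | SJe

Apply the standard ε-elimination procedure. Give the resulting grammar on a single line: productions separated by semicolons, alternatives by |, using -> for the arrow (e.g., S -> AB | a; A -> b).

S -> e | cS | cSJ; J -> T | c | e | cJ; T -> e | Se | SJe

Nullable set: {J, T}.
S -> cSJ: J nullable, giving cS | cSJ.
J -> T: T nullable, giving T.
J -> cJ: J nullable, giving c | cJ.
Drop T -> ε.
T -> SJe: J nullable, giving SJe | Se.
Unchanged (no nullable symbols): S -> e; J -> e; T -> e.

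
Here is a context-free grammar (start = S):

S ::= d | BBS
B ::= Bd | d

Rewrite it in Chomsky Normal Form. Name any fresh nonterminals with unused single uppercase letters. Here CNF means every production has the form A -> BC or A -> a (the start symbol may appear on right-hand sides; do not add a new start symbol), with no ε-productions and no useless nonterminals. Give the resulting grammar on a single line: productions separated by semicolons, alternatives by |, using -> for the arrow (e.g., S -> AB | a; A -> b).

S -> d | BC; A -> d; B -> d | BA; C -> BS

No ε-productions.
No unit productions to eliminate.
TERM: introduce A -> d and substitute in every rule of length ≥2.
BIN: S -> BBS becomes S -> BC, C -> BS.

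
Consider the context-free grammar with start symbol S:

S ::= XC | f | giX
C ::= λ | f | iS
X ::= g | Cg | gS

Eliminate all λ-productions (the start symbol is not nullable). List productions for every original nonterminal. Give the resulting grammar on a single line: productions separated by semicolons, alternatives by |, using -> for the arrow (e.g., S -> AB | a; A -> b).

S -> X | f | XC | giX; C -> f | iS; X -> g | Cg | gS

Nullable set: {C}.
S -> XC: C nullable, giving X | XC.
Drop C -> λ.
X -> Cg: C nullable, giving Cg | g.
Unchanged (no nullable symbols): S -> f; S -> giX; C -> f; C -> iS; X -> g; X -> gS.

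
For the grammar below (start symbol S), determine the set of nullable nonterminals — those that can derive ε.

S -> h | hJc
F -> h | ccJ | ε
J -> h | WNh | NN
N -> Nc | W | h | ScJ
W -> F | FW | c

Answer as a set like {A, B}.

{F, J, N, W}

Directly nullable (have an ε-rule): {F}.
W is nullable via W -> F (every symbol on the right is already known nullable).
N is nullable via N -> W (every symbol on the right is already known nullable).
J is nullable via J -> NN (every symbol on the right is already known nullable).
Not nullable: S — each has a terminal in every rule's right-hand side or depends on a non-nullable symbol.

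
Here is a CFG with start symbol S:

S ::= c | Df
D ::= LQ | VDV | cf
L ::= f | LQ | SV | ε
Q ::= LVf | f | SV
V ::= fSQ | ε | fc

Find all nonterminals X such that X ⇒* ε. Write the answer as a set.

{L, V}

Directly nullable (have an ε-rule): {L, V}.
Not nullable: D, Q, S — each has a terminal in every rule's right-hand side or depends on a non-nullable symbol.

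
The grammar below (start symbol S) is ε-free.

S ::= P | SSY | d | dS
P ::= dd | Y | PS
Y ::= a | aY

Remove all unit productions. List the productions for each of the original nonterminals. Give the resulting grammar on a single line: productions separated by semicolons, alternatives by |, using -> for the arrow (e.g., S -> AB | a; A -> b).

S -> a | d | PS | aY | dS | dd | SSY; P -> a | PS | aY | dd; Y -> a | aY

Unit productions: P->Y, S->P.
Unit pairs (A ⇒* B via units): (P,Y), (S,P), (S,Y).
S: inherits non-unit rules of {P, S, Y} → PS | SSY | a | aY | d | dS | dd.
P: inherits non-unit rules of {P, Y} → PS | a | aY | dd.
Y: inherits non-unit rules of {Y} → a | aY.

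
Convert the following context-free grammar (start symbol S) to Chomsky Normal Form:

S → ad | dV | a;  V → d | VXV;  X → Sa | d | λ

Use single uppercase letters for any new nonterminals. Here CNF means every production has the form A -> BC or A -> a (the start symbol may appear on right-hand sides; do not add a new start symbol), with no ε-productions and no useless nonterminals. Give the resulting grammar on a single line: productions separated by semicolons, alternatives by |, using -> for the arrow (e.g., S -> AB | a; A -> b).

Nullable: {X}; after ε-elimination: S -> a | ad | dV; V -> d | VV | VXV; X -> d | Sa.
No unit productions to eliminate.
TERM: introduce A -> a, B -> d and substitute in every rule of length ≥2.
BIN: V -> VXV becomes V -> VC, C -> XV.

S -> a | AB | BV; A -> a; B -> d; C -> XV; V -> d | VC | VV; X -> d | SA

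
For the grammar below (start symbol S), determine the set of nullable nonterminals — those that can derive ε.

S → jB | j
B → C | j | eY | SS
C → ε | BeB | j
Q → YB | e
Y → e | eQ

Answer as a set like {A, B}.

Directly nullable (have an ε-rule): {C}.
B is nullable via B -> C (every symbol on the right is already known nullable).
Not nullable: Q, S, Y — each has a terminal in every rule's right-hand side or depends on a non-nullable symbol.

{B, C}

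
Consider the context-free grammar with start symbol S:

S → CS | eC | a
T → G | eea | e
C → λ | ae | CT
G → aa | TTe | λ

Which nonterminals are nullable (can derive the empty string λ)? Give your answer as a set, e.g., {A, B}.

Directly nullable (have an ε-rule): {C, G}.
T is nullable via T -> G (every symbol on the right is already known nullable).
Not nullable: S — each has a terminal in every rule's right-hand side or depends on a non-nullable symbol.

{C, G, T}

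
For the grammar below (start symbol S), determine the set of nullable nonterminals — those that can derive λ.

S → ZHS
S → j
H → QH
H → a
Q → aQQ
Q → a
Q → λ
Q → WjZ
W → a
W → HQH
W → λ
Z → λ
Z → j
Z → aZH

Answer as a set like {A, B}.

{Q, W, Z}

Directly nullable (have an ε-rule): {Q, W, Z}.
Not nullable: H, S — each has a terminal in every rule's right-hand side or depends on a non-nullable symbol.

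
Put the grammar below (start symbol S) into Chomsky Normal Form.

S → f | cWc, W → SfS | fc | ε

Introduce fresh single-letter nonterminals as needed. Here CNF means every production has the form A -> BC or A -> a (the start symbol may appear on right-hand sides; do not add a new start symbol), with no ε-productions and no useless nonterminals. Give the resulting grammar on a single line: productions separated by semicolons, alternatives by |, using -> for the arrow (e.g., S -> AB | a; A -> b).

Nullable: {W}; after ε-elimination: S -> f | cc | cWc; W -> fc | SfS.
No unit productions to eliminate.
TERM: introduce A -> c, B -> f and substitute in every rule of length ≥2.
BIN: S -> AWA becomes S -> AC, C -> WA; W -> SBS becomes W -> SD, D -> BS.

S -> f | AA | AC; A -> c; B -> f; C -> WA; D -> BS; W -> BA | SD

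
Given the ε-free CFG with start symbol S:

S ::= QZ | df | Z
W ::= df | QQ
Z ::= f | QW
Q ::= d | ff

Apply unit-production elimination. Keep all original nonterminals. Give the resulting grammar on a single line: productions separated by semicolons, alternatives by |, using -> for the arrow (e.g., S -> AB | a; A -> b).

S -> f | QW | QZ | df; Q -> d | ff; W -> QQ | df; Z -> f | QW

Unit productions: S->Z.
Unit pairs (A ⇒* B via units): (S,Z).
S: inherits non-unit rules of {S, Z} → QW | QZ | df | f.
Q: inherits non-unit rules of {Q} → d | ff.
W: inherits non-unit rules of {W} → QQ | df.
Z: inherits non-unit rules of {Z} → QW | f.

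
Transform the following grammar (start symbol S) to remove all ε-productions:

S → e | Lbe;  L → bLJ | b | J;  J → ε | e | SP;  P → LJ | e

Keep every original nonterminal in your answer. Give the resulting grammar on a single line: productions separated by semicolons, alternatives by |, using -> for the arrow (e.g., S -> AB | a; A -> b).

S -> e | be | Lbe; J -> S | e | SP; L -> J | b | bJ | bL | bLJ; P -> J | L | e | LJ

Nullable set: {J, L, P}.
S -> Lbe: L nullable, giving Lbe | be.
Drop J -> ε.
J -> SP: P nullable, giving S | SP.
L -> J: J nullable, giving J.
L -> bLJ: L, J nullable, giving b | bJ | bL | bLJ.
P -> LJ: L, J nullable, giving J | L | LJ.
Unchanged (no nullable symbols): S -> e; J -> e; L -> b; P -> e.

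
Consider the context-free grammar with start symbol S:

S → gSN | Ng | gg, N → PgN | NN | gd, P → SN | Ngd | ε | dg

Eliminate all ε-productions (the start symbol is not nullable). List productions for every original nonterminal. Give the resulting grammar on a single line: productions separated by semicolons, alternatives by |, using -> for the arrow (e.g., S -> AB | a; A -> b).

S -> Ng | gg | gSN; N -> NN | gN | gd | PgN; P -> SN | dg | Ngd

Nullable set: {P}.
N -> PgN: P nullable, giving PgN | gN.
Drop P -> ε.
Unchanged (no nullable symbols): S -> Ng; S -> gSN; S -> gg; N -> NN; N -> gd; P -> Ngd; P -> SN; P -> dg.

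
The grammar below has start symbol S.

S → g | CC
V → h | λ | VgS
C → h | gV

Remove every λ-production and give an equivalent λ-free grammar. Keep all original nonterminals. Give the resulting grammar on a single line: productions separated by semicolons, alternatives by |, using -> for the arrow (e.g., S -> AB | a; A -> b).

Nullable set: {V}.
C -> gV: V nullable, giving g | gV.
Drop V -> λ.
V -> VgS: V nullable, giving VgS | gS.
Unchanged (no nullable symbols): S -> CC; S -> g; C -> h; V -> h.

S -> g | CC; C -> g | h | gV; V -> h | gS | VgS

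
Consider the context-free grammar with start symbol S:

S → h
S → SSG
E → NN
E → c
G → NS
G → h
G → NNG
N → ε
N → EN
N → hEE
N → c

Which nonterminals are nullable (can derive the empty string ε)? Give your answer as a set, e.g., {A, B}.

Directly nullable (have an ε-rule): {N}.
E is nullable via E -> NN (every symbol on the right is already known nullable).
Not nullable: G, S — each has a terminal in every rule's right-hand side or depends on a non-nullable symbol.

{E, N}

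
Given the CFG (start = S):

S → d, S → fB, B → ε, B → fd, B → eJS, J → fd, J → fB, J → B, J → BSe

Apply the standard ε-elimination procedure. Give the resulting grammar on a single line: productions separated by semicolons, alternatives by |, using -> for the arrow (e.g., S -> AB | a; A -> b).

Nullable set: {B, J}.
S -> fB: B nullable, giving f | fB.
Drop B -> ε.
B -> eJS: J nullable, giving eJS | eS.
J -> B: B nullable, giving B.
J -> BSe: B nullable, giving BSe | Se.
J -> fB: B nullable, giving f | fB.
Unchanged (no nullable symbols): S -> d; B -> fd; J -> fd.

S -> d | f | fB; B -> eS | fd | eJS; J -> B | f | Se | fB | fd | BSe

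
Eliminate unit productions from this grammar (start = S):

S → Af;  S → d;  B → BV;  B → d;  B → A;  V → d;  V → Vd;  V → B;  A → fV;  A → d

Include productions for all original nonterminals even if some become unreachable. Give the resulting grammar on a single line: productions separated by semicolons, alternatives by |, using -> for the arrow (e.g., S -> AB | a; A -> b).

S -> d | Af; A -> d | fV; B -> d | BV | fV; V -> d | BV | Vd | fV

Unit productions: B->A, V->B.
Unit pairs (A ⇒* B via units): (B,A), (V,A), (V,B).
S: inherits non-unit rules of {S} → Af | d.
A: inherits non-unit rules of {A} → d | fV.
B: inherits non-unit rules of {A, B} → BV | d | fV.
V: inherits non-unit rules of {A, B, V} → BV | Vd | d | fV.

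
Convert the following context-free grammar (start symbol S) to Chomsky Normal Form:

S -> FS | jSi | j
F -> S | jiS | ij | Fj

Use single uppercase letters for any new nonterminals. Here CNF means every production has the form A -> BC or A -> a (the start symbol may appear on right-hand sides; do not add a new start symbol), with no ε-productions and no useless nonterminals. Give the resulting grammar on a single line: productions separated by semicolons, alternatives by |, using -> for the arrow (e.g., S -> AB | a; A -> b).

S -> j | AE | FS; A -> j; B -> i; C -> BS; D -> SB; E -> SB; F -> j | AC | AD | BA | FA | FS

No ε-productions.
After unit-elimination: S -> j | FS | jSi; F -> j | FS | Fj | ij | jSi | jiS.
TERM: introduce B -> i, A -> j and substitute in every rule of length ≥2.
BIN: F -> ABS becomes F -> AC, C -> BS; F -> ASB becomes F -> AD, D -> SB; S -> ASB becomes S -> AE, E -> SB.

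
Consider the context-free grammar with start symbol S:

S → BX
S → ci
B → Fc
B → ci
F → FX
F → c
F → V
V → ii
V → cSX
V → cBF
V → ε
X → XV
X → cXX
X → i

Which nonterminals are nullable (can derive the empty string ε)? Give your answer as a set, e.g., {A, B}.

{F, V}

Directly nullable (have an ε-rule): {V}.
F is nullable via F -> V (every symbol on the right is already known nullable).
Not nullable: B, S, X — each has a terminal in every rule's right-hand side or depends on a non-nullable symbol.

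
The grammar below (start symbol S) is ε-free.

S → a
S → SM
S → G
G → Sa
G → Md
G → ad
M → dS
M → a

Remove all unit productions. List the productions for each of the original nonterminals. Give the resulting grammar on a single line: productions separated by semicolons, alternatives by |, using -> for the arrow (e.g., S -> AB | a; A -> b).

Unit productions: S->G.
Unit pairs (A ⇒* B via units): (S,G).
S: inherits non-unit rules of {G, S} → Md | SM | Sa | a | ad.
G: inherits non-unit rules of {G} → Md | Sa | ad.
M: inherits non-unit rules of {M} → a | dS.

S -> a | Md | SM | Sa | ad; G -> Md | Sa | ad; M -> a | dS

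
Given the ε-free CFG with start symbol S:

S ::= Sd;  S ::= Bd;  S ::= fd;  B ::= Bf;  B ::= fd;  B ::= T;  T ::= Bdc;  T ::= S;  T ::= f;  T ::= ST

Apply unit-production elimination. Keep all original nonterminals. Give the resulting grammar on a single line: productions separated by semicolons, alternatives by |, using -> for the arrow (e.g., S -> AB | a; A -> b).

S -> Bd | Sd | fd; B -> f | Bd | Bf | ST | Sd | fd | Bdc; T -> f | Bd | ST | Sd | fd | Bdc

Unit productions: B->T, T->S.
Unit pairs (A ⇒* B via units): (B,S), (B,T), (T,S).
S: inherits non-unit rules of {S} → Bd | Sd | fd.
B: inherits non-unit rules of {B, S, T} → Bd | Bdc | Bf | ST | Sd | f | fd.
T: inherits non-unit rules of {S, T} → Bd | Bdc | ST | Sd | f | fd.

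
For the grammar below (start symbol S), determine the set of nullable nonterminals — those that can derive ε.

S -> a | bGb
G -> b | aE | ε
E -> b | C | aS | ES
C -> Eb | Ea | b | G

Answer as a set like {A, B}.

Directly nullable (have an ε-rule): {G}.
C is nullable via C -> G (every symbol on the right is already known nullable).
E is nullable via E -> C (every symbol on the right is already known nullable).
Not nullable: S — each has a terminal in every rule's right-hand side or depends on a non-nullable symbol.

{C, E, G}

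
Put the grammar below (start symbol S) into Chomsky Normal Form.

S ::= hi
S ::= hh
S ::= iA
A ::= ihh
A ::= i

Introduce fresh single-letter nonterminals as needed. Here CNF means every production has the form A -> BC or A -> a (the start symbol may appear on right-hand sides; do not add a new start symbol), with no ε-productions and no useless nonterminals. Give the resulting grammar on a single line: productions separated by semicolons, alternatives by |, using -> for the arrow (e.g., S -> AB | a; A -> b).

S -> BA | CB | CC; A -> i | BD; B -> i; C -> h; D -> CC

No ε-productions.
No unit productions to eliminate.
TERM: introduce C -> h, B -> i and substitute in every rule of length ≥2.
BIN: A -> BCC becomes A -> BD, D -> CC.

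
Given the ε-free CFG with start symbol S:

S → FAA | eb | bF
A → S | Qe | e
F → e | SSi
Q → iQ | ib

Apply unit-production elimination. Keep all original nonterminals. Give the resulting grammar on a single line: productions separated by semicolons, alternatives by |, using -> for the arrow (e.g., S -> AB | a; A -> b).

Unit productions: A->S.
Unit pairs (A ⇒* B via units): (A,S).
S: inherits non-unit rules of {S} → FAA | bF | eb.
A: inherits non-unit rules of {A, S} → FAA | Qe | bF | e | eb.
F: inherits non-unit rules of {F} → SSi | e.
Q: inherits non-unit rules of {Q} → iQ | ib.

S -> bF | eb | FAA; A -> e | Qe | bF | eb | FAA; F -> e | SSi; Q -> iQ | ib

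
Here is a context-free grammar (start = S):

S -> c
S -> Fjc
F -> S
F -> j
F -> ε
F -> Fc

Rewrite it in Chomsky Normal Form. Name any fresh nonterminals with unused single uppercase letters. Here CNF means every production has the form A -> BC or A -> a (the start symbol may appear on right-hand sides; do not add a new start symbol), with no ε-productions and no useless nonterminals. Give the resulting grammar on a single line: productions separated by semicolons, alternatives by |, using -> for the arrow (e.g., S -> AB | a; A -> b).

S -> c | BA | FD; A -> c; B -> j; C -> BA; D -> BA; F -> c | j | BA | FA | FC

Nullable: {F}; after ε-elimination: S -> c | jc | Fjc; F -> S | c | j | Fc.
After unit-elimination: S -> c | jc | Fjc; F -> c | j | Fc | jc | Fjc.
TERM: introduce A -> c, B -> j and substitute in every rule of length ≥2.
BIN: F -> FBA becomes F -> FC, C -> BA; S -> FBA becomes S -> FD, D -> BA.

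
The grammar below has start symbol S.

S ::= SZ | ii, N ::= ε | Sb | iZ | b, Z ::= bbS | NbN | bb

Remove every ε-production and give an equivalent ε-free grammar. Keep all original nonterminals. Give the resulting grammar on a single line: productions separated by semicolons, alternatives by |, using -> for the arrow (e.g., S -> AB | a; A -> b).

Nullable set: {N}.
Drop N -> ε.
Z -> NbN: N, N nullable, giving Nb | NbN | b | bN.
Unchanged (no nullable symbols): S -> SZ; S -> ii; N -> Sb; N -> b; N -> iZ; Z -> bb; Z -> bbS.

S -> SZ | ii; N -> b | Sb | iZ; Z -> b | Nb | bN | bb | NbN | bbS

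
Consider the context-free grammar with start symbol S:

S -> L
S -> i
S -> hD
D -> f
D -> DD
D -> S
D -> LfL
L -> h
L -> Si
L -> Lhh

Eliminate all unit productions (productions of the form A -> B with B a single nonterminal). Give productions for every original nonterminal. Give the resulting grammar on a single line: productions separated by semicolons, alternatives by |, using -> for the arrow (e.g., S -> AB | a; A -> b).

Unit productions: D->S, S->L.
Unit pairs (A ⇒* B via units): (D,L), (D,S), (S,L).
S: inherits non-unit rules of {L, S} → Lhh | Si | h | hD | i.
D: inherits non-unit rules of {D, L, S} → DD | LfL | Lhh | Si | f | h | hD | i.
L: inherits non-unit rules of {L} → Lhh | Si | h.

S -> h | i | Si | hD | Lhh; D -> f | h | i | DD | Si | hD | LfL | Lhh; L -> h | Si | Lhh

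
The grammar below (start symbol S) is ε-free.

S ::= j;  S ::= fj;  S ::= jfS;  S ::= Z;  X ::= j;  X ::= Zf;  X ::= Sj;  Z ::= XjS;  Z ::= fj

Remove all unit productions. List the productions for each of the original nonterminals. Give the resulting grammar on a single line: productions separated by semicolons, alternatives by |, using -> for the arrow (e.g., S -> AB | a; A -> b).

Unit productions: S->Z.
Unit pairs (A ⇒* B via units): (S,Z).
S: inherits non-unit rules of {S, Z} → XjS | fj | j | jfS.
X: inherits non-unit rules of {X} → Sj | Zf | j.
Z: inherits non-unit rules of {Z} → XjS | fj.

S -> j | fj | XjS | jfS; X -> j | Sj | Zf; Z -> fj | XjS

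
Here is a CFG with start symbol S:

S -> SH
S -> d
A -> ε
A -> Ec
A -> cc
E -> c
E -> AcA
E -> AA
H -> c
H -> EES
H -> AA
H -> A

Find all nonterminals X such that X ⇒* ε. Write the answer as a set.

{A, E, H}

Directly nullable (have an ε-rule): {A}.
E is nullable via E -> AA (every symbol on the right is already known nullable).
H is nullable via H -> A (every symbol on the right is already known nullable).
Not nullable: S — each has a terminal in every rule's right-hand side or depends on a non-nullable symbol.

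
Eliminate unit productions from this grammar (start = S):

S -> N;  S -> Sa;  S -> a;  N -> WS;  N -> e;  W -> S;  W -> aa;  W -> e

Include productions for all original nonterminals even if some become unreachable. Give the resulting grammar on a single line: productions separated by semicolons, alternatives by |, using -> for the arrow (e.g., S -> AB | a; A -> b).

Unit productions: S->N, W->S.
Unit pairs (A ⇒* B via units): (S,N), (W,N), (W,S).
S: inherits non-unit rules of {N, S} → Sa | WS | a | e.
N: inherits non-unit rules of {N} → WS | e.
W: inherits non-unit rules of {N, S, W} → Sa | WS | a | aa | e.

S -> a | e | Sa | WS; N -> e | WS; W -> a | e | Sa | WS | aa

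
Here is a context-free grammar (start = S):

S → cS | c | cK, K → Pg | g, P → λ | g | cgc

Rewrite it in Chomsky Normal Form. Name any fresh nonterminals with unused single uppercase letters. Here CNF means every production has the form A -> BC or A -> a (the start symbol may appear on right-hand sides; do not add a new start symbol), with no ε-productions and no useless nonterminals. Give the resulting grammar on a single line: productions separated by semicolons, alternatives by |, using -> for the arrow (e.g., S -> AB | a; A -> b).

Nullable: {P}; after ε-elimination: S -> c | cK | cS; K -> g | Pg; P -> g | cgc.
No unit productions to eliminate.
TERM: introduce B -> c, A -> g and substitute in every rule of length ≥2.
BIN: P -> BAB becomes P -> BC, C -> AB.

S -> c | BK | BS; A -> g; B -> c; C -> AB; K -> g | PA; P -> g | BC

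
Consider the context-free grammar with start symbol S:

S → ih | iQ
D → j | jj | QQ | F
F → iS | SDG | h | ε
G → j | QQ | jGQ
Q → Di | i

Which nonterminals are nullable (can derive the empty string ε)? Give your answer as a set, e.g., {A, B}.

{D, F}

Directly nullable (have an ε-rule): {F}.
D is nullable via D -> F (every symbol on the right is already known nullable).
Not nullable: G, Q, S — each has a terminal in every rule's right-hand side or depends on a non-nullable symbol.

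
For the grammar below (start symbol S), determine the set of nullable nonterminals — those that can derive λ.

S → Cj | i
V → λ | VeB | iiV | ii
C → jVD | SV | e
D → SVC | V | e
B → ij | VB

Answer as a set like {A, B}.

{D, V}

Directly nullable (have an ε-rule): {V}.
D is nullable via D -> V (every symbol on the right is already known nullable).
Not nullable: B, C, S — each has a terminal in every rule's right-hand side or depends on a non-nullable symbol.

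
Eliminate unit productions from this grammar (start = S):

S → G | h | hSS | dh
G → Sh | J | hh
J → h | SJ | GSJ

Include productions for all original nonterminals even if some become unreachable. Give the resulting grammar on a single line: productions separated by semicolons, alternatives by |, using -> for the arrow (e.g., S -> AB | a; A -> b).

S -> h | SJ | Sh | dh | hh | GSJ | hSS; G -> h | SJ | Sh | hh | GSJ; J -> h | SJ | GSJ

Unit productions: G->J, S->G.
Unit pairs (A ⇒* B via units): (G,J), (S,G), (S,J).
S: inherits non-unit rules of {G, J, S} → GSJ | SJ | Sh | dh | h | hSS | hh.
G: inherits non-unit rules of {G, J} → GSJ | SJ | Sh | h | hh.
J: inherits non-unit rules of {J} → GSJ | SJ | h.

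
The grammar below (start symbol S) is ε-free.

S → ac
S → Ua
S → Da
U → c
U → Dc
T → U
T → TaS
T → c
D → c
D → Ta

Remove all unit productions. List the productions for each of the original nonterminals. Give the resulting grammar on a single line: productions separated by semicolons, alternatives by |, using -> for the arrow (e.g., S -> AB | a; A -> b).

Unit productions: T->U.
Unit pairs (A ⇒* B via units): (T,U).
S: inherits non-unit rules of {S} → Da | Ua | ac.
D: inherits non-unit rules of {D} → Ta | c.
T: inherits non-unit rules of {T, U} → Dc | TaS | c.
U: inherits non-unit rules of {U} → Dc | c.

S -> Da | Ua | ac; D -> c | Ta; T -> c | Dc | TaS; U -> c | Dc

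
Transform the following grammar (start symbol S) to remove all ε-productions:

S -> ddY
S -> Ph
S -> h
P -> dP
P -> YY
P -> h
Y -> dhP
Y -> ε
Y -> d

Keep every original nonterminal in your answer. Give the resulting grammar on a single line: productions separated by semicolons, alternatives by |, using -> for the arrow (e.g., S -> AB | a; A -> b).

Nullable set: {P, Y}.
S -> Ph: P nullable, giving Ph | h.
S -> ddY: Y nullable, giving dd | ddY.
P -> YY: Y, Y nullable, giving Y | YY.
P -> dP: P nullable, giving d | dP.
Drop Y -> ε.
Y -> dhP: P nullable, giving dh | dhP.
Unchanged (no nullable symbols): S -> h; P -> h; Y -> d.

S -> h | Ph | dd | ddY; P -> Y | d | h | YY | dP; Y -> d | dh | dhP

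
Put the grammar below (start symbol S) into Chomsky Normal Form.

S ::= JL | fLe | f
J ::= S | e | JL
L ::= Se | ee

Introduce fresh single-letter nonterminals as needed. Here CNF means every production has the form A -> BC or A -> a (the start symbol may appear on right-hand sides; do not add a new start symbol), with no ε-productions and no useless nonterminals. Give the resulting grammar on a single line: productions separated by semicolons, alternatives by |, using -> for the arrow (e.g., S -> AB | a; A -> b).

No ε-productions.
After unit-elimination: S -> f | JL | fLe; J -> e | f | JL | fLe; L -> Se | ee.
TERM: introduce B -> e, A -> f and substitute in every rule of length ≥2.
BIN: J -> ALB becomes J -> AC, C -> LB; S -> ALB becomes S -> AD, D -> LB.

S -> f | AD | JL; A -> f; B -> e; C -> LB; D -> LB; J -> e | f | AC | JL; L -> BB | SB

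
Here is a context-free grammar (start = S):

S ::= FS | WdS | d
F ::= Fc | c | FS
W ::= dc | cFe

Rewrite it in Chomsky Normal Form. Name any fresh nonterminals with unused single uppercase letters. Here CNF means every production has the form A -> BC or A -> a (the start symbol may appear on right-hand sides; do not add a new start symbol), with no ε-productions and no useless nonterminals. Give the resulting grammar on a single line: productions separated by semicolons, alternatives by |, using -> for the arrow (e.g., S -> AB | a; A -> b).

S -> d | FS | WD; A -> c; B -> d; C -> e; D -> BS; E -> FC; F -> c | FA | FS; W -> AE | BA

No ε-productions.
No unit productions to eliminate.
TERM: introduce A -> c, B -> d, C -> e and substitute in every rule of length ≥2.
BIN: S -> WBS becomes S -> WD, D -> BS; W -> AFC becomes W -> AE, E -> FC.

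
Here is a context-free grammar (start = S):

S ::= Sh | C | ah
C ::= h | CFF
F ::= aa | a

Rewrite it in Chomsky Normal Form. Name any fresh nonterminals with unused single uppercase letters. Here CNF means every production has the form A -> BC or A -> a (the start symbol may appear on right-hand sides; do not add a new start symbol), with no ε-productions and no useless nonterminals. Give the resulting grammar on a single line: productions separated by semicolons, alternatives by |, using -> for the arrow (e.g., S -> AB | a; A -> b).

S -> h | AB | CE | SB; A -> a; B -> h; C -> h | CD; D -> FF; E -> FF; F -> a | AA

No ε-productions.
After unit-elimination: S -> h | Sh | ah | CFF; C -> h | CFF; F -> a | aa.
TERM: introduce A -> a, B -> h and substitute in every rule of length ≥2.
BIN: C -> CFF becomes C -> CD, D -> FF; S -> CFF becomes S -> CE, E -> FF.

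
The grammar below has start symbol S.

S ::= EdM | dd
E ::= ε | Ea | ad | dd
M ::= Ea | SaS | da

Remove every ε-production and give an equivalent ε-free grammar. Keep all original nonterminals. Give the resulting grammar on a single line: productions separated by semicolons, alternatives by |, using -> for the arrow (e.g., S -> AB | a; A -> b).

S -> dM | dd | EdM; E -> a | Ea | ad | dd; M -> a | Ea | da | SaS

Nullable set: {E}.
S -> EdM: E nullable, giving EdM | dM.
Drop E -> ε.
E -> Ea: E nullable, giving Ea | a.
M -> Ea: E nullable, giving Ea | a.
Unchanged (no nullable symbols): S -> dd; E -> ad; E -> dd; M -> SaS; M -> da.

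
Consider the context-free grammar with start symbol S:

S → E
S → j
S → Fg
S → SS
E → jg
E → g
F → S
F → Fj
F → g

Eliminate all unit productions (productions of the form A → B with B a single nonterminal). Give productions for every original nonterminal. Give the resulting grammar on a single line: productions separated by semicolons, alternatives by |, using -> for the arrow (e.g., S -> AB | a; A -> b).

S -> g | j | Fg | SS | jg; E -> g | jg; F -> g | j | Fg | Fj | SS | jg

Unit productions: F->S, S->E.
Unit pairs (A ⇒* B via units): (F,E), (F,S), (S,E).
S: inherits non-unit rules of {E, S} → Fg | SS | g | j | jg.
E: inherits non-unit rules of {E} → g | jg.
F: inherits non-unit rules of {E, F, S} → Fg | Fj | SS | g | j | jg.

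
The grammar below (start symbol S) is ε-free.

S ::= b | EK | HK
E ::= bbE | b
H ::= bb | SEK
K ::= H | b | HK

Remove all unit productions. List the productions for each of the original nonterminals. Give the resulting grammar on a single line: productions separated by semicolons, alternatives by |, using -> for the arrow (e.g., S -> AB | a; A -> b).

S -> b | EK | HK; E -> b | bbE; H -> bb | SEK; K -> b | HK | bb | SEK

Unit productions: K->H.
Unit pairs (A ⇒* B via units): (K,H).
S: inherits non-unit rules of {S} → EK | HK | b.
E: inherits non-unit rules of {E} → b | bbE.
H: inherits non-unit rules of {H} → SEK | bb.
K: inherits non-unit rules of {H, K} → HK | SEK | b | bb.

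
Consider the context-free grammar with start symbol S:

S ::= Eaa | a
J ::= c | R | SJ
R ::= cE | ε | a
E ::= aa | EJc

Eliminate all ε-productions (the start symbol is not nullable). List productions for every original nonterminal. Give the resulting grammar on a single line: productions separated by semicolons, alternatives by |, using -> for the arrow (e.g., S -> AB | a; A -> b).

S -> a | Eaa; E -> Ec | aa | EJc; J -> R | S | c | SJ; R -> a | cE

Nullable set: {J, R}.
E -> EJc: J nullable, giving EJc | Ec.
J -> R: R nullable, giving R.
J -> SJ: J nullable, giving S | SJ.
Drop R -> ε.
Unchanged (no nullable symbols): S -> Eaa; S -> a; E -> aa; J -> c; R -> a; R -> cE.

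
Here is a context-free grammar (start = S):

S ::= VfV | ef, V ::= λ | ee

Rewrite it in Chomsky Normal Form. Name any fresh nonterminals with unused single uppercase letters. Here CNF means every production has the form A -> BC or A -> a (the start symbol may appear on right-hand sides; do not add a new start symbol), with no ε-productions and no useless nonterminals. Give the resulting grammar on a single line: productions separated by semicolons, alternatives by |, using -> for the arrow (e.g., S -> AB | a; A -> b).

S -> f | AV | BA | VA | VC; A -> f; B -> e; C -> AV; V -> BB

Nullable: {V}; after ε-elimination: S -> f | Vf | ef | fV | VfV; V -> ee.
No unit productions to eliminate.
TERM: introduce B -> e, A -> f and substitute in every rule of length ≥2.
BIN: S -> VAV becomes S -> VC, C -> AV.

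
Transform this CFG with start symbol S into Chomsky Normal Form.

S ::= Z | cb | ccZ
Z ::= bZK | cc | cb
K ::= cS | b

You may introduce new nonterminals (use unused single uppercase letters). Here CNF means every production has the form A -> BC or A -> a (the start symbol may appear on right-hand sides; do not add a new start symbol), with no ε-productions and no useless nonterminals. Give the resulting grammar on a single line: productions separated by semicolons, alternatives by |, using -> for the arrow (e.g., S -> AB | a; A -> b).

S -> AA | AB | AC | BD; A -> c; B -> b; C -> AZ; D -> ZK; E -> ZK; K -> b | AS; Z -> AA | AB | BE

No ε-productions.
After unit-elimination: S -> cb | cc | bZK | ccZ; K -> b | cS; Z -> cb | cc | bZK.
TERM: introduce B -> b, A -> c and substitute in every rule of length ≥2.
BIN: S -> AAZ becomes S -> AC, C -> AZ; S -> BZK becomes S -> BD, D -> ZK; Z -> BZK becomes Z -> BE, E -> ZK.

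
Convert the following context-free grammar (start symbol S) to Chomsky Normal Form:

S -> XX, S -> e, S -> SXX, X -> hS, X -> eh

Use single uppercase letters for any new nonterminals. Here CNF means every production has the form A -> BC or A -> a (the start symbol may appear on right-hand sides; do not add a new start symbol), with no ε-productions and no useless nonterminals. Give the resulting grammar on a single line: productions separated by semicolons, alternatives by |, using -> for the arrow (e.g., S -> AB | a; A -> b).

S -> e | SC | XX; A -> e; B -> h; C -> XX; X -> AB | BS

No ε-productions.
No unit productions to eliminate.
TERM: introduce A -> e, B -> h and substitute in every rule of length ≥2.
BIN: S -> SXX becomes S -> SC, C -> XX.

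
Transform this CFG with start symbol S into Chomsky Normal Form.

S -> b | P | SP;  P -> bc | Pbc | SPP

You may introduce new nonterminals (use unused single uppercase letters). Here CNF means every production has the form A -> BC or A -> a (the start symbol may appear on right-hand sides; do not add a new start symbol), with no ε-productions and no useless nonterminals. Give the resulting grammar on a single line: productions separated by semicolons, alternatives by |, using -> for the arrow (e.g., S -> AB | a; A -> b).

S -> b | AB | PE | SF | SP; A -> b; B -> c; C -> AB; D -> PP; E -> AB; F -> PP; P -> AB | PC | SD

No ε-productions.
After unit-elimination: S -> b | SP | bc | Pbc | SPP; P -> bc | Pbc | SPP.
TERM: introduce A -> b, B -> c and substitute in every rule of length ≥2.
BIN: P -> PAB becomes P -> PC, C -> AB; P -> SPP becomes P -> SD, D -> PP; S -> PAB becomes S -> PE, E -> AB; S -> SPP becomes S -> SF, F -> PP.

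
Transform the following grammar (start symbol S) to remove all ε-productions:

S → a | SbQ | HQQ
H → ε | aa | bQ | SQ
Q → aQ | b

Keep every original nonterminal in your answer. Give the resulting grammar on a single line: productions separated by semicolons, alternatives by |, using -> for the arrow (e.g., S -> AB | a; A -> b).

S -> a | QQ | HQQ | SbQ; H -> SQ | aa | bQ; Q -> b | aQ

Nullable set: {H}.
S -> HQQ: H nullable, giving HQQ | QQ.
Drop H -> ε.
Unchanged (no nullable symbols): S -> SbQ; S -> a; H -> SQ; H -> aa; H -> bQ; Q -> aQ; Q -> b.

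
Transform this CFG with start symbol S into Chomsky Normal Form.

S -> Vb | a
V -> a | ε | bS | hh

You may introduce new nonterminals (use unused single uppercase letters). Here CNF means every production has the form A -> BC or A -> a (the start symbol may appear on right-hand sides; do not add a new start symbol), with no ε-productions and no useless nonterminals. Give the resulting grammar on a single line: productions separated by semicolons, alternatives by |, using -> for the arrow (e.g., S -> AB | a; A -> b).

Nullable: {V}; after ε-elimination: S -> a | b | Vb; V -> a | bS | hh.
No unit productions to eliminate.
TERM: introduce A -> b, B -> h and substitute in every rule of length ≥2.

S -> a | b | VA; A -> b; B -> h; V -> a | AS | BB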